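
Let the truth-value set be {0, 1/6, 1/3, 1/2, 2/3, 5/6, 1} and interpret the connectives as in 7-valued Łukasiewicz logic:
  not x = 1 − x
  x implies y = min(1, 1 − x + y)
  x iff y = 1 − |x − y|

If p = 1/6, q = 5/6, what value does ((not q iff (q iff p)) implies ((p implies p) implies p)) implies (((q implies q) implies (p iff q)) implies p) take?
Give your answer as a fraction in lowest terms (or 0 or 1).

1

not q = not 5/6 = 1/6
q iff p = 5/6 iff 1/6 = 1/3
not q iff (q iff p) = 1/6 iff 1/3 = 5/6
p implies p = 1/6 implies 1/6 = 1
(p implies p) implies p = 1 implies 1/6 = 1/6
(not q iff (q iff p)) implies ((p implies p) implies p) = 5/6 implies 1/6 = 1/3
q implies q = 5/6 implies 5/6 = 1
p iff q = 1/6 iff 5/6 = 1/3
(q implies q) implies (p iff q) = 1 implies 1/3 = 1/3
((q implies q) implies (p iff q)) implies p = 1/3 implies 1/6 = 5/6
((not q iff (q iff p)) implies ((p implies p) implies p)) implies (((q implies q) implies (p iff q)) implies p) = 1/3 implies 5/6 = 1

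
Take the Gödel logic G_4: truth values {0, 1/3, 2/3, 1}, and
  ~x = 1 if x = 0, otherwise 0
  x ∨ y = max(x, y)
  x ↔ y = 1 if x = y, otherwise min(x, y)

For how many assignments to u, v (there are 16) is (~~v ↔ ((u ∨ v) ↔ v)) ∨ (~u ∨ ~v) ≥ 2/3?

14

u = 0, v = 0 ↦ 1  ≥
u = 0, v = 1/3 ↦ 1  ≥
u = 0, v = 2/3 ↦ 1  ≥
u = 0, v = 1 ↦ 1  ≥
u = 1/3, v = 0 ↦ 1  ≥
u = 1/3, v = 1/3 ↦ 1  ≥
u = 1/3, v = 2/3 ↦ 1  ≥
u = 1/3, v = 1 ↦ 1  ≥
u = 2/3, v = 0 ↦ 1  ≥
u = 2/3, v = 1/3 ↦ 1/3  <
u = 2/3, v = 2/3 ↦ 1  ≥
u = 2/3, v = 1 ↦ 1  ≥
u = 1, v = 0 ↦ 1  ≥
u = 1, v = 1/3 ↦ 1/3  <
u = 1, v = 2/3 ↦ 2/3  ≥
u = 1, v = 1 ↦ 1  ≥
So 14 of the 16 assignments meet the threshold.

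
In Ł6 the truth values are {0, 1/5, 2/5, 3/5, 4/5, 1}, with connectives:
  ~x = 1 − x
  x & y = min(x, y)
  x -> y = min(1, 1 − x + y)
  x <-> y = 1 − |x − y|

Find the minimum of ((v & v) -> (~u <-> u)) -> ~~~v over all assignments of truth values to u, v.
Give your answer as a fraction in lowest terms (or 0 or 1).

1/5

Take u = 2/5, v = 4/5:
v & v = 4/5 & 4/5 = 4/5
~u = ~2/5 = 3/5
~u <-> u = 3/5 <-> 2/5 = 4/5
(v & v) -> (~u <-> u) = 4/5 -> 4/5 = 1
~v = ~4/5 = 1/5
~~v = ~1/5 = 4/5
~~~v = ~4/5 = 1/5
((v & v) -> (~u <-> u)) -> ~~~v = 1 -> 1/5 = 1/5
No assignment yields a value below 1/5, so this is the minimum.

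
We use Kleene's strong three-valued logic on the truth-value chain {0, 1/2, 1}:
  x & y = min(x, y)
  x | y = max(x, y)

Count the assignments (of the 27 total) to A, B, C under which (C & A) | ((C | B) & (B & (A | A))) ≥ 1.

value 1: 5 assignments (counts)
value 1/2: 11 assignments
value 0: 11 assignments
So 5 of the 27 assignments meet the threshold.

5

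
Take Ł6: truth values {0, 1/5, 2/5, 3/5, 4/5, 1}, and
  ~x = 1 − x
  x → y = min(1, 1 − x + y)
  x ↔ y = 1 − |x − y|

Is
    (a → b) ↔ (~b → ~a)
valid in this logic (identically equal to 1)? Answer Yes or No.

Yes

At a = 0, b = 1/5, for instance:
a → b = 0 → 1/5 = 1
~b = ~1/5 = 4/5
~a = ~0 = 1
~b → ~a = 4/5 → 1 = 1
(a → b) ↔ (~b → ~a) = 1 ↔ 1 = 1
and checking the remaining 35 assignments likewise gives ≥ 1 in every case.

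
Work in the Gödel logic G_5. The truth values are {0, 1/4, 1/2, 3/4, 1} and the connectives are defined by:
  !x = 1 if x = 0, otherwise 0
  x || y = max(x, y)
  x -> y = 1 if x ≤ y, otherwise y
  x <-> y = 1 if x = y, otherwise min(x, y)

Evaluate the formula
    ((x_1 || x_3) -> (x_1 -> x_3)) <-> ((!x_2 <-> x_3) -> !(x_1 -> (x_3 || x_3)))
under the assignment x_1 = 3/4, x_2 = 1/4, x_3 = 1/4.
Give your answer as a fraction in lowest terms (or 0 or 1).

1/4

x_1 || x_3 = 3/4 || 1/4 = 3/4
x_1 -> x_3 = 3/4 -> 1/4 = 1/4
(x_1 || x_3) -> (x_1 -> x_3) = 3/4 -> 1/4 = 1/4
!x_2 = !1/4 = 0
!x_2 <-> x_3 = 0 <-> 1/4 = 0
x_3 || x_3 = 1/4 || 1/4 = 1/4
x_1 -> (x_3 || x_3) = 3/4 -> 1/4 = 1/4
!(x_1 -> (x_3 || x_3)) = !1/4 = 0
(!x_2 <-> x_3) -> !(x_1 -> (x_3 || x_3)) = 0 -> 0 = 1
((x_1 || x_3) -> (x_1 -> x_3)) <-> ((!x_2 <-> x_3) -> !(x_1 -> (x_3 || x_3))) = 1/4 <-> 1 = 1/4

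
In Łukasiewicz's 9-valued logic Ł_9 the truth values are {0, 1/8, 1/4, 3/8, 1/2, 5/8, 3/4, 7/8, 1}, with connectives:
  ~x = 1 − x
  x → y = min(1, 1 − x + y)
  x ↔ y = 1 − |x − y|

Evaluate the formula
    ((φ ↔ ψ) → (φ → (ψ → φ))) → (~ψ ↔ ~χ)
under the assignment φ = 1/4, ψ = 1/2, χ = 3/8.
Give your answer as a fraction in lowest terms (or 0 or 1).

φ ↔ ψ = 1/4 ↔ 1/2 = 3/4
ψ → φ = 1/2 → 1/4 = 3/4
φ → (ψ → φ) = 1/4 → 3/4 = 1
(φ ↔ ψ) → (φ → (ψ → φ)) = 3/4 → 1 = 1
~ψ = ~1/2 = 1/2
~χ = ~3/8 = 5/8
~ψ ↔ ~χ = 1/2 ↔ 5/8 = 7/8
((φ ↔ ψ) → (φ → (ψ → φ))) → (~ψ ↔ ~χ) = 1 → 7/8 = 7/8

7/8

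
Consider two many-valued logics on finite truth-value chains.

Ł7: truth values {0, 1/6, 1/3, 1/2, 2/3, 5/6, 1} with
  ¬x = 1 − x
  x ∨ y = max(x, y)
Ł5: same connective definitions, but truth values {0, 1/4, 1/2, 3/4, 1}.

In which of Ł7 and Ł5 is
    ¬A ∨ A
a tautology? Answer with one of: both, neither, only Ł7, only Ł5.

neither

In Ł7: at A = 1/6 the value is 5/6 — not a tautology.
In Ł5: at A = 1/4 the value is 3/4 — not a tautology.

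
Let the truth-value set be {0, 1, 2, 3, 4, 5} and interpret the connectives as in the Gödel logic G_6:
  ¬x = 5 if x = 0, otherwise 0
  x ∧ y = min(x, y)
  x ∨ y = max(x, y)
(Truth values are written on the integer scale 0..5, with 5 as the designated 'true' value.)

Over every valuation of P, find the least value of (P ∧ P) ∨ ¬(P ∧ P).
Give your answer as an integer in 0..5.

1

Take P = 1:
P ∧ P = 1 ∧ 1 = 1
P ∧ P = 1 ∧ 1 = 1
¬(P ∧ P) = ¬1 = 0
(P ∧ P) ∨ ¬(P ∧ P) = 1 ∨ 0 = 1
No assignment yields a value below 1, so this is the minimum.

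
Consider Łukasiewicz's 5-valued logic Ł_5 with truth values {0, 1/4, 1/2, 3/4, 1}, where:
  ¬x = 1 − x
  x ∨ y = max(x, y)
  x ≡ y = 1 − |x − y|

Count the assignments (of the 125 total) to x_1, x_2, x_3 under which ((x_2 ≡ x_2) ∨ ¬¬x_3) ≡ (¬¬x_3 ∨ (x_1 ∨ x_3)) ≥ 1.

45

value 1: 45 assignments (counts)
value 3/4: 35 assignments
value 1/2: 25 assignments
value 1/4: 15 assignments
value 0: 5 assignments
So 45 of the 125 assignments meet the threshold.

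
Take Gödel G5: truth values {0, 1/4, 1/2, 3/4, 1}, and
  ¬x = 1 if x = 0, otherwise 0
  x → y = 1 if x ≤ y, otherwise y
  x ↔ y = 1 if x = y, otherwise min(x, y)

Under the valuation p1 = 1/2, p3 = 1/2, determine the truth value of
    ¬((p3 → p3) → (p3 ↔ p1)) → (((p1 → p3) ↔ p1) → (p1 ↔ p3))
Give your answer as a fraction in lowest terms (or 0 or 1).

1

p3 → p3 = 1/2 → 1/2 = 1
p3 ↔ p1 = 1/2 ↔ 1/2 = 1
(p3 → p3) → (p3 ↔ p1) = 1 → 1 = 1
¬((p3 → p3) → (p3 ↔ p1)) = ¬1 = 0
p1 → p3 = 1/2 → 1/2 = 1
(p1 → p3) ↔ p1 = 1 ↔ 1/2 = 1/2
p1 ↔ p3 = 1/2 ↔ 1/2 = 1
((p1 → p3) ↔ p1) → (p1 ↔ p3) = 1/2 → 1 = 1
¬((p3 → p3) → (p3 ↔ p1)) → (((p1 → p3) ↔ p1) → (p1 ↔ p3)) = 0 → 1 = 1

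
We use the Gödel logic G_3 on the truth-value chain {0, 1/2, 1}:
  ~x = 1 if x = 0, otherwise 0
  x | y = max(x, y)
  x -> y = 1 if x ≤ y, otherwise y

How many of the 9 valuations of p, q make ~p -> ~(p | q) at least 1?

7

p = 0, q = 0 ↦ 1  ≥
p = 0, q = 1/2 ↦ 0  <
p = 0, q = 1 ↦ 0  <
p = 1/2, q = 0 ↦ 1  ≥
p = 1/2, q = 1/2 ↦ 1  ≥
p = 1/2, q = 1 ↦ 1  ≥
p = 1, q = 0 ↦ 1  ≥
p = 1, q = 1/2 ↦ 1  ≥
p = 1, q = 1 ↦ 1  ≥
So 7 of the 9 assignments meet the threshold.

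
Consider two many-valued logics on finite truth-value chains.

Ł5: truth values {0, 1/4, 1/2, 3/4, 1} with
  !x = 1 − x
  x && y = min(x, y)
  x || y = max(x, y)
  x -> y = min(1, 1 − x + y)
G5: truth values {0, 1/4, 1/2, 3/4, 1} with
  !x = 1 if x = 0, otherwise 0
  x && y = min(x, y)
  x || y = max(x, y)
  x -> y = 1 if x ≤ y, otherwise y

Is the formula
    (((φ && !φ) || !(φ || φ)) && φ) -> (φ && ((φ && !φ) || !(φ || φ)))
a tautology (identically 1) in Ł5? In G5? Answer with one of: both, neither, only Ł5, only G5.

In Ł5: every assignment gives 1 — tautology.
In G5: every assignment gives 1 — tautology.

both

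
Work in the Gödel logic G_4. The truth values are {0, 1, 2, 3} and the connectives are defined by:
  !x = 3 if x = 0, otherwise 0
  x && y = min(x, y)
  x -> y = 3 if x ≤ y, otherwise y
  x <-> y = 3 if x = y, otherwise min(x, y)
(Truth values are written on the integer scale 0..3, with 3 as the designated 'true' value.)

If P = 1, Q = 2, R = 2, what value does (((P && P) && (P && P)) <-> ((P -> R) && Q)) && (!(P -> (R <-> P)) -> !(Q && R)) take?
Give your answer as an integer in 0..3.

1

P && P = 1 && 1 = 1
P && P = 1 && 1 = 1
(P && P) && (P && P) = 1 && 1 = 1
P -> R = 1 -> 2 = 3
(P -> R) && Q = 3 && 2 = 2
((P && P) && (P && P)) <-> ((P -> R) && Q) = 1 <-> 2 = 1
R <-> P = 2 <-> 1 = 1
P -> (R <-> P) = 1 -> 1 = 3
!(P -> (R <-> P)) = !3 = 0
Q && R = 2 && 2 = 2
!(Q && R) = !2 = 0
!(P -> (R <-> P)) -> !(Q && R) = 0 -> 0 = 3
(((P && P) && (P && P)) <-> ((P -> R) && Q)) && (!(P -> (R <-> P)) -> !(Q && R)) = 1 && 3 = 1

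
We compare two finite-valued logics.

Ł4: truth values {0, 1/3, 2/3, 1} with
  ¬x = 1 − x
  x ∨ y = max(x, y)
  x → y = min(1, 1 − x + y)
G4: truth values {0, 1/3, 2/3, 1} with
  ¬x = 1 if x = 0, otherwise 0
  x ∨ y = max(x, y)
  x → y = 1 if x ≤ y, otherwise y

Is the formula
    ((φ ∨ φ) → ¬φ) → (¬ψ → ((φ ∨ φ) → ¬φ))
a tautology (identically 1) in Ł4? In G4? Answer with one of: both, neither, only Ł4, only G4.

both

In Ł4: every assignment gives 1 — tautology.
In G4: every assignment gives 1 — tautology.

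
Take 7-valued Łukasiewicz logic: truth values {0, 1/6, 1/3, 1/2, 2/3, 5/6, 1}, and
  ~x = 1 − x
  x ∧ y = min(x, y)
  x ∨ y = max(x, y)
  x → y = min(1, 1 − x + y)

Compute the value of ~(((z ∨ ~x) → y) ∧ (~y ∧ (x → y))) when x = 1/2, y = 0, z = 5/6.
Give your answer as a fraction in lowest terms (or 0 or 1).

~x = ~1/2 = 1/2
z ∨ ~x = 5/6 ∨ 1/2 = 5/6
(z ∨ ~x) → y = 5/6 → 0 = 1/6
~y = ~0 = 1
x → y = 1/2 → 0 = 1/2
~y ∧ (x → y) = 1 ∧ 1/2 = 1/2
((z ∨ ~x) → y) ∧ (~y ∧ (x → y)) = 1/6 ∧ 1/2 = 1/6
~(((z ∨ ~x) → y) ∧ (~y ∧ (x → y))) = ~1/6 = 5/6

5/6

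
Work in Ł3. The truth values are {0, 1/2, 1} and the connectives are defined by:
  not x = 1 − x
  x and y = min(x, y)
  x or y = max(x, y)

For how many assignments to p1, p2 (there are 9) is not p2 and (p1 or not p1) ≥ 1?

p1 = 0, p2 = 0 ↦ 1  ≥
p1 = 0, p2 = 1/2 ↦ 1/2  <
p1 = 0, p2 = 1 ↦ 0  <
p1 = 1/2, p2 = 0 ↦ 1/2  <
p1 = 1/2, p2 = 1/2 ↦ 1/2  <
p1 = 1/2, p2 = 1 ↦ 0  <
p1 = 1, p2 = 0 ↦ 1  ≥
p1 = 1, p2 = 1/2 ↦ 1/2  <
p1 = 1, p2 = 1 ↦ 0  <
So 2 of the 9 assignments meet the threshold.

2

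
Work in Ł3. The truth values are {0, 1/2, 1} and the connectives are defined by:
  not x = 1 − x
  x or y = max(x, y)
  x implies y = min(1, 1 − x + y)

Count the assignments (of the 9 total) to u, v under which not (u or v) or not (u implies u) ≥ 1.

u = 0, v = 0 ↦ 1  ≥
u = 0, v = 1/2 ↦ 1/2  <
u = 0, v = 1 ↦ 0  <
u = 1/2, v = 0 ↦ 1/2  <
u = 1/2, v = 1/2 ↦ 1/2  <
u = 1/2, v = 1 ↦ 0  <
u = 1, v = 0 ↦ 0  <
u = 1, v = 1/2 ↦ 0  <
u = 1, v = 1 ↦ 0  <
So 1 of the 9 assignments meets the threshold.

1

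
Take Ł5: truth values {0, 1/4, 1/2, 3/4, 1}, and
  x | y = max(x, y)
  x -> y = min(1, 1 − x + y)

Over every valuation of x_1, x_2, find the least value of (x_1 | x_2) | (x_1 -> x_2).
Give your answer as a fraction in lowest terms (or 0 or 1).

1/2

Take x_1 = 1/2, x_2 = 0:
x_1 | x_2 = 1/2 | 0 = 1/2
x_1 -> x_2 = 1/2 -> 0 = 1/2
(x_1 | x_2) | (x_1 -> x_2) = 1/2 | 1/2 = 1/2
No assignment yields a value below 1/2, so this is the minimum.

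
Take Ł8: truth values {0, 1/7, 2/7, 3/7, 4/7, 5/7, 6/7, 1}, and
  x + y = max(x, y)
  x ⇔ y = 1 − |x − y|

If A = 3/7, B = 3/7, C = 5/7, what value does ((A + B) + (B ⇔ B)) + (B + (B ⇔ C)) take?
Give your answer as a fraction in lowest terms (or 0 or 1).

A + B = 3/7 + 3/7 = 3/7
B ⇔ B = 3/7 ⇔ 3/7 = 1
(A + B) + (B ⇔ B) = 3/7 + 1 = 1
B ⇔ C = 3/7 ⇔ 5/7 = 5/7
B + (B ⇔ C) = 3/7 + 5/7 = 5/7
((A + B) + (B ⇔ B)) + (B + (B ⇔ C)) = 1 + 5/7 = 1

1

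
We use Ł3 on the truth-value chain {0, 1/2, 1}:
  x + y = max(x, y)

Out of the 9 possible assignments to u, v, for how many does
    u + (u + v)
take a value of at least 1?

5

u = 0, v = 0 ↦ 0  <
u = 0, v = 1/2 ↦ 1/2  <
u = 0, v = 1 ↦ 1  ≥
u = 1/2, v = 0 ↦ 1/2  <
u = 1/2, v = 1/2 ↦ 1/2  <
u = 1/2, v = 1 ↦ 1  ≥
u = 1, v = 0 ↦ 1  ≥
u = 1, v = 1/2 ↦ 1  ≥
u = 1, v = 1 ↦ 1  ≥
So 5 of the 9 assignments meet the threshold.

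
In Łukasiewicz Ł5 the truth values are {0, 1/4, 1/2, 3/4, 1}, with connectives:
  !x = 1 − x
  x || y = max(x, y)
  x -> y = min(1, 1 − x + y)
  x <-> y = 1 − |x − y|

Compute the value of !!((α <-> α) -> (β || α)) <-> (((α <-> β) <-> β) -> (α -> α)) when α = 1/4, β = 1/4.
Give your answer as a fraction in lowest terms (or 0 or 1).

1/4

α <-> α = 1/4 <-> 1/4 = 1
β || α = 1/4 || 1/4 = 1/4
(α <-> α) -> (β || α) = 1 -> 1/4 = 1/4
!((α <-> α) -> (β || α)) = !1/4 = 3/4
!!((α <-> α) -> (β || α)) = !3/4 = 1/4
α <-> β = 1/4 <-> 1/4 = 1
(α <-> β) <-> β = 1 <-> 1/4 = 1/4
α -> α = 1/4 -> 1/4 = 1
((α <-> β) <-> β) -> (α -> α) = 1/4 -> 1 = 1
!!((α <-> α) -> (β || α)) <-> (((α <-> β) <-> β) -> (α -> α)) = 1/4 <-> 1 = 1/4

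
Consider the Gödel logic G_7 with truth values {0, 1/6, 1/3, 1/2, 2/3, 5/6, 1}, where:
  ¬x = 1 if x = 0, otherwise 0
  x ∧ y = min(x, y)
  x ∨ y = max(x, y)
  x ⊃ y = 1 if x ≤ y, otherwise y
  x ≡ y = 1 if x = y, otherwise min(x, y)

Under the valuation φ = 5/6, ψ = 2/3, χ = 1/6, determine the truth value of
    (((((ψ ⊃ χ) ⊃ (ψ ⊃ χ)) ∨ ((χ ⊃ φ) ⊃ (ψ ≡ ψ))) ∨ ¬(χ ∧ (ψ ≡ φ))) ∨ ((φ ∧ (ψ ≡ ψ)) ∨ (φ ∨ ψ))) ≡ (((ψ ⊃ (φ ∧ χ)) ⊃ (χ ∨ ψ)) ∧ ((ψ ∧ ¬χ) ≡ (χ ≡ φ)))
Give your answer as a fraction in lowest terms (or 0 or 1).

ψ ⊃ χ = 2/3 ⊃ 1/6 = 1/6
ψ ⊃ χ = 2/3 ⊃ 1/6 = 1/6
(ψ ⊃ χ) ⊃ (ψ ⊃ χ) = 1/6 ⊃ 1/6 = 1
χ ⊃ φ = 1/6 ⊃ 5/6 = 1
ψ ≡ ψ = 2/3 ≡ 2/3 = 1
(χ ⊃ φ) ⊃ (ψ ≡ ψ) = 1 ⊃ 1 = 1
((ψ ⊃ χ) ⊃ (ψ ⊃ χ)) ∨ ((χ ⊃ φ) ⊃ (ψ ≡ ψ)) = 1 ∨ 1 = 1
ψ ≡ φ = 2/3 ≡ 5/6 = 2/3
χ ∧ (ψ ≡ φ) = 1/6 ∧ 2/3 = 1/6
¬(χ ∧ (ψ ≡ φ)) = ¬1/6 = 0
(((ψ ⊃ χ) ⊃ (ψ ⊃ χ)) ∨ ((χ ⊃ φ) ⊃ (ψ ≡ ψ))) ∨ ¬(χ ∧ (ψ ≡ φ)) = 1 ∨ 0 = 1
ψ ≡ ψ = 2/3 ≡ 2/3 = 1
φ ∧ (ψ ≡ ψ) = 5/6 ∧ 1 = 5/6
φ ∨ ψ = 5/6 ∨ 2/3 = 5/6
(φ ∧ (ψ ≡ ψ)) ∨ (φ ∨ ψ) = 5/6 ∨ 5/6 = 5/6
((((ψ ⊃ χ) ⊃ (ψ ⊃ χ)) ∨ ((χ ⊃ φ) ⊃ (ψ ≡ ψ))) ∨ ¬(χ ∧ (ψ ≡ φ))) ∨ ((φ ∧ (ψ ≡ ψ)) ∨ (φ ∨ ψ)) = 1 ∨ 5/6 = 1
φ ∧ χ = 5/6 ∧ 1/6 = 1/6
ψ ⊃ (φ ∧ χ) = 2/3 ⊃ 1/6 = 1/6
χ ∨ ψ = 1/6 ∨ 2/3 = 2/3
(ψ ⊃ (φ ∧ χ)) ⊃ (χ ∨ ψ) = 1/6 ⊃ 2/3 = 1
¬χ = ¬1/6 = 0
ψ ∧ ¬χ = 2/3 ∧ 0 = 0
χ ≡ φ = 1/6 ≡ 5/6 = 1/6
(ψ ∧ ¬χ) ≡ (χ ≡ φ) = 0 ≡ 1/6 = 0
((ψ ⊃ (φ ∧ χ)) ⊃ (χ ∨ ψ)) ∧ ((ψ ∧ ¬χ) ≡ (χ ≡ φ)) = 1 ∧ 0 = 0
(((((ψ ⊃ χ) ⊃ (ψ ⊃ χ)) ∨ ((χ ⊃ φ) ⊃ (ψ ≡ ψ))) ∨ ¬(χ ∧ (ψ ≡ φ))) ∨ ((φ ∧ (ψ ≡ ψ)) ∨ (φ ∨ ψ))) ≡ (((ψ ⊃ (φ ∧ χ)) ⊃ (χ ∨ ψ)) ∧ ((ψ ∧ ¬χ) ≡ (χ ≡ φ))) = 1 ≡ 0 = 0

0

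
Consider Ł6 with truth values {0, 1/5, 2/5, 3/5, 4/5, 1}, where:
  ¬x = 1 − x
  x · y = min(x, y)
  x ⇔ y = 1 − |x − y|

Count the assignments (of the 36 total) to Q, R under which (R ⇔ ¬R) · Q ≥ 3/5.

value 4/5: 4 assignments (counts)
value 3/5: 2 assignments (counts)
value 2/5: 10 assignments
value 1/5: 4 assignments
value 0: 16 assignments
So 6 of the 36 assignments meet the threshold.

6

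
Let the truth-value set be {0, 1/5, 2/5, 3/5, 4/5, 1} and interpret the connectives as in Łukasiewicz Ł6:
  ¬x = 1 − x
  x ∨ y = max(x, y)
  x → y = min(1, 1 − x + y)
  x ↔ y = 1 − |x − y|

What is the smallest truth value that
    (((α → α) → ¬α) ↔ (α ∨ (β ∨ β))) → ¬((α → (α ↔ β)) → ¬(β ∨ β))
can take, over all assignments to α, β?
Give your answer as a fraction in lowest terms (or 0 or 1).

1/5

Take α = 2/5, β = 0:
α → α = 2/5 → 2/5 = 1
¬α = ¬2/5 = 3/5
(α → α) → ¬α = 1 → 3/5 = 3/5
β ∨ β = 0 ∨ 0 = 0
α ∨ (β ∨ β) = 2/5 ∨ 0 = 2/5
((α → α) → ¬α) ↔ (α ∨ (β ∨ β)) = 3/5 ↔ 2/5 = 4/5
α ↔ β = 2/5 ↔ 0 = 3/5
α → (α ↔ β) = 2/5 → 3/5 = 1
β ∨ β = 0 ∨ 0 = 0
¬(β ∨ β) = ¬0 = 1
(α → (α ↔ β)) → ¬(β ∨ β) = 1 → 1 = 1
¬((α → (α ↔ β)) → ¬(β ∨ β)) = ¬1 = 0
(((α → α) → ¬α) ↔ (α ∨ (β ∨ β))) → ¬((α → (α ↔ β)) → ¬(β ∨ β)) = 4/5 → 0 = 1/5
No assignment yields a value below 1/5, so this is the minimum.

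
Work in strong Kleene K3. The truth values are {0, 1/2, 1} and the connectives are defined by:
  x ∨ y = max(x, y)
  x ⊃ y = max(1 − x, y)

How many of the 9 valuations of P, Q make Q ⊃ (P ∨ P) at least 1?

5

P = 0, Q = 0 ↦ 1  ≥
P = 0, Q = 1/2 ↦ 1/2  <
P = 0, Q = 1 ↦ 0  <
P = 1/2, Q = 0 ↦ 1  ≥
P = 1/2, Q = 1/2 ↦ 1/2  <
P = 1/2, Q = 1 ↦ 1/2  <
P = 1, Q = 0 ↦ 1  ≥
P = 1, Q = 1/2 ↦ 1  ≥
P = 1, Q = 1 ↦ 1  ≥
So 5 of the 9 assignments meet the threshold.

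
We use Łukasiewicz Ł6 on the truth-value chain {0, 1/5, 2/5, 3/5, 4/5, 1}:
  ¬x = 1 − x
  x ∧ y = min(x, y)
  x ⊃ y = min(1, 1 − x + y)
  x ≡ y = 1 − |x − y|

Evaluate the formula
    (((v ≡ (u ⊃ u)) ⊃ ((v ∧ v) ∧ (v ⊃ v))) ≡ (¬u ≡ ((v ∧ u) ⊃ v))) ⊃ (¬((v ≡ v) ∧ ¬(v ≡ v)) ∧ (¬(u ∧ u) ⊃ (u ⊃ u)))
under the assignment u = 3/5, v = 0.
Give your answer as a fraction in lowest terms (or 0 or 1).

u ⊃ u = 3/5 ⊃ 3/5 = 1
v ≡ (u ⊃ u) = 0 ≡ 1 = 0
v ∧ v = 0 ∧ 0 = 0
v ⊃ v = 0 ⊃ 0 = 1
(v ∧ v) ∧ (v ⊃ v) = 0 ∧ 1 = 0
(v ≡ (u ⊃ u)) ⊃ ((v ∧ v) ∧ (v ⊃ v)) = 0 ⊃ 0 = 1
¬u = ¬3/5 = 2/5
v ∧ u = 0 ∧ 3/5 = 0
(v ∧ u) ⊃ v = 0 ⊃ 0 = 1
¬u ≡ ((v ∧ u) ⊃ v) = 2/5 ≡ 1 = 2/5
((v ≡ (u ⊃ u)) ⊃ ((v ∧ v) ∧ (v ⊃ v))) ≡ (¬u ≡ ((v ∧ u) ⊃ v)) = 1 ≡ 2/5 = 2/5
v ≡ v = 0 ≡ 0 = 1
v ≡ v = 0 ≡ 0 = 1
¬(v ≡ v) = ¬1 = 0
(v ≡ v) ∧ ¬(v ≡ v) = 1 ∧ 0 = 0
¬((v ≡ v) ∧ ¬(v ≡ v)) = ¬0 = 1
u ∧ u = 3/5 ∧ 3/5 = 3/5
¬(u ∧ u) = ¬3/5 = 2/5
u ⊃ u = 3/5 ⊃ 3/5 = 1
¬(u ∧ u) ⊃ (u ⊃ u) = 2/5 ⊃ 1 = 1
¬((v ≡ v) ∧ ¬(v ≡ v)) ∧ (¬(u ∧ u) ⊃ (u ⊃ u)) = 1 ∧ 1 = 1
(((v ≡ (u ⊃ u)) ⊃ ((v ∧ v) ∧ (v ⊃ v))) ≡ (¬u ≡ ((v ∧ u) ⊃ v))) ⊃ (¬((v ≡ v) ∧ ¬(v ≡ v)) ∧ (¬(u ∧ u) ⊃ (u ⊃ u))) = 2/5 ⊃ 1 = 1

1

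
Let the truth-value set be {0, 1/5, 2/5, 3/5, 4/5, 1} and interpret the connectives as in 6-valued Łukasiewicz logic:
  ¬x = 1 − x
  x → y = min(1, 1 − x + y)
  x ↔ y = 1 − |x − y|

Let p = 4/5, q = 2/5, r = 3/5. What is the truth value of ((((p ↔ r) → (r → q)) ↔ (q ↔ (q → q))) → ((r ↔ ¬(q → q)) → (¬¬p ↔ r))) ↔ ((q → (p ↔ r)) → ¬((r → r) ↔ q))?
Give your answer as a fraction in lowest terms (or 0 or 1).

p ↔ r = 4/5 ↔ 3/5 = 4/5
r → q = 3/5 → 2/5 = 4/5
(p ↔ r) → (r → q) = 4/5 → 4/5 = 1
q → q = 2/5 → 2/5 = 1
q ↔ (q → q) = 2/5 ↔ 1 = 2/5
((p ↔ r) → (r → q)) ↔ (q ↔ (q → q)) = 1 ↔ 2/5 = 2/5
q → q = 2/5 → 2/5 = 1
¬(q → q) = ¬1 = 0
r ↔ ¬(q → q) = 3/5 ↔ 0 = 2/5
¬p = ¬4/5 = 1/5
¬¬p = ¬1/5 = 4/5
¬¬p ↔ r = 4/5 ↔ 3/5 = 4/5
(r ↔ ¬(q → q)) → (¬¬p ↔ r) = 2/5 → 4/5 = 1
(((p ↔ r) → (r → q)) ↔ (q ↔ (q → q))) → ((r ↔ ¬(q → q)) → (¬¬p ↔ r)) = 2/5 → 1 = 1
p ↔ r = 4/5 ↔ 3/5 = 4/5
q → (p ↔ r) = 2/5 → 4/5 = 1
r → r = 3/5 → 3/5 = 1
(r → r) ↔ q = 1 ↔ 2/5 = 2/5
¬((r → r) ↔ q) = ¬2/5 = 3/5
(q → (p ↔ r)) → ¬((r → r) ↔ q) = 1 → 3/5 = 3/5
((((p ↔ r) → (r → q)) ↔ (q ↔ (q → q))) → ((r ↔ ¬(q → q)) → (¬¬p ↔ r))) ↔ ((q → (p ↔ r)) → ¬((r → r) ↔ q)) = 1 ↔ 3/5 = 3/5

3/5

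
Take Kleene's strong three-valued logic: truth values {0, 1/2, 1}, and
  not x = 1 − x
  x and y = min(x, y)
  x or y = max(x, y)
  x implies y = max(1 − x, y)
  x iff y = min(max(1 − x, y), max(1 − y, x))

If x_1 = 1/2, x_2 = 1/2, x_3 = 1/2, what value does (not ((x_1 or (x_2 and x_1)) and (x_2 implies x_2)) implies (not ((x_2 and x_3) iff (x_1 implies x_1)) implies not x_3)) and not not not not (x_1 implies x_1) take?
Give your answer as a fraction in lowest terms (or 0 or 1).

1/2

x_2 and x_1 = 1/2 and 1/2 = 1/2
x_1 or (x_2 and x_1) = 1/2 or 1/2 = 1/2
x_2 implies x_2 = 1/2 implies 1/2 = 1/2
(x_1 or (x_2 and x_1)) and (x_2 implies x_2) = 1/2 and 1/2 = 1/2
not ((x_1 or (x_2 and x_1)) and (x_2 implies x_2)) = not 1/2 = 1/2
x_2 and x_3 = 1/2 and 1/2 = 1/2
x_1 implies x_1 = 1/2 implies 1/2 = 1/2
(x_2 and x_3) iff (x_1 implies x_1) = 1/2 iff 1/2 = 1/2
not ((x_2 and x_3) iff (x_1 implies x_1)) = not 1/2 = 1/2
not x_3 = not 1/2 = 1/2
not ((x_2 and x_3) iff (x_1 implies x_1)) implies not x_3 = 1/2 implies 1/2 = 1/2
not ((x_1 or (x_2 and x_1)) and (x_2 implies x_2)) implies (not ((x_2 and x_3) iff (x_1 implies x_1)) implies not x_3) = 1/2 implies 1/2 = 1/2
x_1 implies x_1 = 1/2 implies 1/2 = 1/2
not (x_1 implies x_1) = not 1/2 = 1/2
not not (x_1 implies x_1) = not 1/2 = 1/2
not not not (x_1 implies x_1) = not 1/2 = 1/2
not not not not (x_1 implies x_1) = not 1/2 = 1/2
(not ((x_1 or (x_2 and x_1)) and (x_2 implies x_2)) implies (not ((x_2 and x_3) iff (x_1 implies x_1)) implies not x_3)) and not not not not (x_1 implies x_1) = 1/2 and 1/2 = 1/2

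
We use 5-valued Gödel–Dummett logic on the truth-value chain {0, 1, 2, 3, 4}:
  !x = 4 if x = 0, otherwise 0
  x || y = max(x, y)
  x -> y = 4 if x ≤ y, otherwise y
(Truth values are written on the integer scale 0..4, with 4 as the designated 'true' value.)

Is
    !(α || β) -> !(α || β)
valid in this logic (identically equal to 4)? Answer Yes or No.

Yes

At α = 0, β = 1, for instance:
α || β = 0 || 1 = 1
!(α || β) = !1 = 0
!(α || β) -> !(α || β) = 0 -> 0 = 4
and checking the remaining 24 assignments likewise gives ≥ 4 in every case.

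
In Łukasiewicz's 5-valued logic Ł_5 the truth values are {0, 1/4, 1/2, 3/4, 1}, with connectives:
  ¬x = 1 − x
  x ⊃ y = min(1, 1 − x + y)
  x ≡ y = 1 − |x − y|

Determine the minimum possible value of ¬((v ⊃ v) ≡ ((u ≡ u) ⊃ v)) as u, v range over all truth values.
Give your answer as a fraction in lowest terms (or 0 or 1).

0

Take u = 0, v = 1:
v ⊃ v = 1 ⊃ 1 = 1
u ≡ u = 0 ≡ 0 = 1
(u ≡ u) ⊃ v = 1 ⊃ 1 = 1
(v ⊃ v) ≡ ((u ≡ u) ⊃ v) = 1 ≡ 1 = 1
¬((v ⊃ v) ≡ ((u ≡ u) ⊃ v)) = ¬1 = 0
No assignment yields a value below 0, so this is the minimum.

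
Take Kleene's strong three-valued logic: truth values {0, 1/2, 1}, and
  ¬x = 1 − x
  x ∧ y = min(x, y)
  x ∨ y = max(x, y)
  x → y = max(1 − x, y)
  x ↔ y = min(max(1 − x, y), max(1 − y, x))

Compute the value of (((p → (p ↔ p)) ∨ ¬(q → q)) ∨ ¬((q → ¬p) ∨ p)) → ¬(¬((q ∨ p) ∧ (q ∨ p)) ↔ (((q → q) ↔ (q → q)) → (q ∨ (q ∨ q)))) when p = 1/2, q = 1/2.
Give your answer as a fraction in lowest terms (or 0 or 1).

1/2

p ↔ p = 1/2 ↔ 1/2 = 1/2
p → (p ↔ p) = 1/2 → 1/2 = 1/2
q → q = 1/2 → 1/2 = 1/2
¬(q → q) = ¬1/2 = 1/2
(p → (p ↔ p)) ∨ ¬(q → q) = 1/2 ∨ 1/2 = 1/2
¬p = ¬1/2 = 1/2
q → ¬p = 1/2 → 1/2 = 1/2
(q → ¬p) ∨ p = 1/2 ∨ 1/2 = 1/2
¬((q → ¬p) ∨ p) = ¬1/2 = 1/2
((p → (p ↔ p)) ∨ ¬(q → q)) ∨ ¬((q → ¬p) ∨ p) = 1/2 ∨ 1/2 = 1/2
q ∨ p = 1/2 ∨ 1/2 = 1/2
q ∨ p = 1/2 ∨ 1/2 = 1/2
(q ∨ p) ∧ (q ∨ p) = 1/2 ∧ 1/2 = 1/2
¬((q ∨ p) ∧ (q ∨ p)) = ¬1/2 = 1/2
q → q = 1/2 → 1/2 = 1/2
q → q = 1/2 → 1/2 = 1/2
(q → q) ↔ (q → q) = 1/2 ↔ 1/2 = 1/2
q ∨ q = 1/2 ∨ 1/2 = 1/2
q ∨ (q ∨ q) = 1/2 ∨ 1/2 = 1/2
((q → q) ↔ (q → q)) → (q ∨ (q ∨ q)) = 1/2 → 1/2 = 1/2
¬((q ∨ p) ∧ (q ∨ p)) ↔ (((q → q) ↔ (q → q)) → (q ∨ (q ∨ q))) = 1/2 ↔ 1/2 = 1/2
¬(¬((q ∨ p) ∧ (q ∨ p)) ↔ (((q → q) ↔ (q → q)) → (q ∨ (q ∨ q)))) = ¬1/2 = 1/2
(((p → (p ↔ p)) ∨ ¬(q → q)) ∨ ¬((q → ¬p) ∨ p)) → ¬(¬((q ∨ p) ∧ (q ∨ p)) ↔ (((q → q) ↔ (q → q)) → (q ∨ (q ∨ q)))) = 1/2 → 1/2 = 1/2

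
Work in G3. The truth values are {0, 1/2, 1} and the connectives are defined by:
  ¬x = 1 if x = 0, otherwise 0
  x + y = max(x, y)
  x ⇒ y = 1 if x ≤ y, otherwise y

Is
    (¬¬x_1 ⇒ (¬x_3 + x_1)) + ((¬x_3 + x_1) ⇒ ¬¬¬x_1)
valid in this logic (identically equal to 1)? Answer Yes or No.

Counterexample: take x_1 = 1/2, x_3 = 1/2.
¬x_1 = ¬1/2 = 0
¬¬x_1 = ¬0 = 1
¬x_3 = ¬1/2 = 0
¬x_3 + x_1 = 0 + 1/2 = 1/2
¬¬x_1 ⇒ (¬x_3 + x_1) = 1 ⇒ 1/2 = 1/2
¬x_3 = ¬1/2 = 0
¬x_3 + x_1 = 0 + 1/2 = 1/2
¬x_1 = ¬1/2 = 0
¬¬x_1 = ¬0 = 1
¬¬¬x_1 = ¬1 = 0
(¬x_3 + x_1) ⇒ ¬¬¬x_1 = 1/2 ⇒ 0 = 0
(¬¬x_1 ⇒ (¬x_3 + x_1)) + ((¬x_3 + x_1) ⇒ ¬¬¬x_1) = 1/2 + 0 = 1/2
This gives 1/2 ≠ 1.

No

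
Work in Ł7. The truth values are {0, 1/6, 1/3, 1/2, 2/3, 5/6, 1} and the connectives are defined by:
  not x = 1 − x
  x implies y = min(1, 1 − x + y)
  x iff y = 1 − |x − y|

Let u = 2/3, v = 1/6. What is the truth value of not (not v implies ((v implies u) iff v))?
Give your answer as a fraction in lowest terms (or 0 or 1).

2/3

not v = not 1/6 = 5/6
v implies u = 1/6 implies 2/3 = 1
(v implies u) iff v = 1 iff 1/6 = 1/6
not v implies ((v implies u) iff v) = 5/6 implies 1/6 = 1/3
not (not v implies ((v implies u) iff v)) = not 1/3 = 2/3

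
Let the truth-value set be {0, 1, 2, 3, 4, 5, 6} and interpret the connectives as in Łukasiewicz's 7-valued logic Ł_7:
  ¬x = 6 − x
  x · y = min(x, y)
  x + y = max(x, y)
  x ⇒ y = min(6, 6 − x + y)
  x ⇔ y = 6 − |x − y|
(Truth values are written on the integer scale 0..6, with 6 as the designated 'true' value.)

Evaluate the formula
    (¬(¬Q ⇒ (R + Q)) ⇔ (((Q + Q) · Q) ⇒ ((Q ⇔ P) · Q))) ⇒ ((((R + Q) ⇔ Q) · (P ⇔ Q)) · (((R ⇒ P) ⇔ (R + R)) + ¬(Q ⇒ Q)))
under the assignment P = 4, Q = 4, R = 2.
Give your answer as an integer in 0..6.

¬Q = ¬4 = 2
R + Q = 2 + 4 = 4
¬Q ⇒ (R + Q) = 2 ⇒ 4 = 6
¬(¬Q ⇒ (R + Q)) = ¬6 = 0
Q + Q = 4 + 4 = 4
(Q + Q) · Q = 4 · 4 = 4
Q ⇔ P = 4 ⇔ 4 = 6
(Q ⇔ P) · Q = 6 · 4 = 4
((Q + Q) · Q) ⇒ ((Q ⇔ P) · Q) = 4 ⇒ 4 = 6
¬(¬Q ⇒ (R + Q)) ⇔ (((Q + Q) · Q) ⇒ ((Q ⇔ P) · Q)) = 0 ⇔ 6 = 0
R + Q = 2 + 4 = 4
(R + Q) ⇔ Q = 4 ⇔ 4 = 6
P ⇔ Q = 4 ⇔ 4 = 6
((R + Q) ⇔ Q) · (P ⇔ Q) = 6 · 6 = 6
R ⇒ P = 2 ⇒ 4 = 6
R + R = 2 + 2 = 2
(R ⇒ P) ⇔ (R + R) = 6 ⇔ 2 = 2
Q ⇒ Q = 4 ⇒ 4 = 6
¬(Q ⇒ Q) = ¬6 = 0
((R ⇒ P) ⇔ (R + R)) + ¬(Q ⇒ Q) = 2 + 0 = 2
(((R + Q) ⇔ Q) · (P ⇔ Q)) · (((R ⇒ P) ⇔ (R + R)) + ¬(Q ⇒ Q)) = 6 · 2 = 2
(¬(¬Q ⇒ (R + Q)) ⇔ (((Q + Q) · Q) ⇒ ((Q ⇔ P) · Q))) ⇒ ((((R + Q) ⇔ Q) · (P ⇔ Q)) · (((R ⇒ P) ⇔ (R + R)) + ¬(Q ⇒ Q))) = 0 ⇒ 2 = 6

6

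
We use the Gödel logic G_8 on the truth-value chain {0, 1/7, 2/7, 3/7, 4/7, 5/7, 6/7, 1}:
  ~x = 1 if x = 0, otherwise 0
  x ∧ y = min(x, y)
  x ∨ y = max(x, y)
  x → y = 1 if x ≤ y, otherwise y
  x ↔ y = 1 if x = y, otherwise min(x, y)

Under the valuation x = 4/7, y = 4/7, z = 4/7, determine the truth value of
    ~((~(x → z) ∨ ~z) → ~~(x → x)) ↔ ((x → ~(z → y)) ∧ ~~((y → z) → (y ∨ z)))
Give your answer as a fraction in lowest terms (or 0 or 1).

x → z = 4/7 → 4/7 = 1
~(x → z) = ~1 = 0
~z = ~4/7 = 0
~(x → z) ∨ ~z = 0 ∨ 0 = 0
x → x = 4/7 → 4/7 = 1
~(x → x) = ~1 = 0
~~(x → x) = ~0 = 1
(~(x → z) ∨ ~z) → ~~(x → x) = 0 → 1 = 1
~((~(x → z) ∨ ~z) → ~~(x → x)) = ~1 = 0
z → y = 4/7 → 4/7 = 1
~(z → y) = ~1 = 0
x → ~(z → y) = 4/7 → 0 = 0
y → z = 4/7 → 4/7 = 1
y ∨ z = 4/7 ∨ 4/7 = 4/7
(y → z) → (y ∨ z) = 1 → 4/7 = 4/7
~((y → z) → (y ∨ z)) = ~4/7 = 0
~~((y → z) → (y ∨ z)) = ~0 = 1
(x → ~(z → y)) ∧ ~~((y → z) → (y ∨ z)) = 0 ∧ 1 = 0
~((~(x → z) ∨ ~z) → ~~(x → x)) ↔ ((x → ~(z → y)) ∧ ~~((y → z) → (y ∨ z))) = 0 ↔ 0 = 1

1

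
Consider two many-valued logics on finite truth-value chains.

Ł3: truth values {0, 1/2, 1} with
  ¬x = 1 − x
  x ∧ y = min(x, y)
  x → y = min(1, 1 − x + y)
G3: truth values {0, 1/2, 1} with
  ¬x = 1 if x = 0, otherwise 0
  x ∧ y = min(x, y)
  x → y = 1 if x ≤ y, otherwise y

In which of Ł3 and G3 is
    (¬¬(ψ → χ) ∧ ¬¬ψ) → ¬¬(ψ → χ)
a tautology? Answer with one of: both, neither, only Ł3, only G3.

both

In Ł3: every assignment gives 1 — tautology.
In G3: every assignment gives 1 — tautology.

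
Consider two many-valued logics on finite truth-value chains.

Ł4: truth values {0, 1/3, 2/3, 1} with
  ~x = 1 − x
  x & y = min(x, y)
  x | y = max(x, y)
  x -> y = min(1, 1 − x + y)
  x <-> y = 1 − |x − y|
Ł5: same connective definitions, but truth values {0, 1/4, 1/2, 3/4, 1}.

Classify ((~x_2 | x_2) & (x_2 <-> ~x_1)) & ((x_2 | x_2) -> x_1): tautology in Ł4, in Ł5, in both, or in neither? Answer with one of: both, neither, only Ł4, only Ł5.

In Ł4: at x_1 = 0, x_2 = 0 the value is 0 — not a tautology.
In Ł5: at x_1 = 0, x_2 = 0 the value is 0 — not a tautology.

neither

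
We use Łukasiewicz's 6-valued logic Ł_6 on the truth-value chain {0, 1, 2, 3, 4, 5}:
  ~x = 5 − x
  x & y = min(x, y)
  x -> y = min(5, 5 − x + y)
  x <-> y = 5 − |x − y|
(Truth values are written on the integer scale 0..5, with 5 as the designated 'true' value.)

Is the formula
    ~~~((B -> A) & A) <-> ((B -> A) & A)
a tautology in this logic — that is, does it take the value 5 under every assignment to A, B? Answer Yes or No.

Counterexample: take A = 0, B = 0.
B -> A = 0 -> 0 = 5
(B -> A) & A = 5 & 0 = 0
~((B -> A) & A) = ~0 = 5
~~((B -> A) & A) = ~5 = 0
~~~((B -> A) & A) = ~0 = 5
B -> A = 0 -> 0 = 5
(B -> A) & A = 5 & 0 = 0
~~~((B -> A) & A) <-> ((B -> A) & A) = 5 <-> 0 = 0
This gives 0 ≠ 5.

No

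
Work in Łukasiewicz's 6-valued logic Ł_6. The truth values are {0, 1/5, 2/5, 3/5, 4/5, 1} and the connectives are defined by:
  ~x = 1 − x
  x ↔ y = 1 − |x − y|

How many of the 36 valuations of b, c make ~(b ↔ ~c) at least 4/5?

6

value 1: 2 assignments (counts)
value 4/5: 4 assignments (counts)
value 3/5: 6 assignments
value 2/5: 8 assignments
value 1/5: 10 assignments
value 0: 6 assignments
So 6 of the 36 assignments meet the threshold.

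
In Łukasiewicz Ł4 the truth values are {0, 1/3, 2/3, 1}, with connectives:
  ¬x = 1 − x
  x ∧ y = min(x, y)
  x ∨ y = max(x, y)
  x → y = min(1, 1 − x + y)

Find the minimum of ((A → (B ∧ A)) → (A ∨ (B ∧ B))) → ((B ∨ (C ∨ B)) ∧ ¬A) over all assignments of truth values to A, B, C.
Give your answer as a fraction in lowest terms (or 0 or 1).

0

Take A = 2/3, B = 0, C = 0:
B ∧ A = 0 ∧ 2/3 = 0
A → (B ∧ A) = 2/3 → 0 = 1/3
B ∧ B = 0 ∧ 0 = 0
A ∨ (B ∧ B) = 2/3 ∨ 0 = 2/3
(A → (B ∧ A)) → (A ∨ (B ∧ B)) = 1/3 → 2/3 = 1
C ∨ B = 0 ∨ 0 = 0
B ∨ (C ∨ B) = 0 ∨ 0 = 0
¬A = ¬2/3 = 1/3
(B ∨ (C ∨ B)) ∧ ¬A = 0 ∧ 1/3 = 0
((A → (B ∧ A)) → (A ∨ (B ∧ B))) → ((B ∨ (C ∨ B)) ∧ ¬A) = 1 → 0 = 0
No assignment yields a value below 0, so this is the minimum.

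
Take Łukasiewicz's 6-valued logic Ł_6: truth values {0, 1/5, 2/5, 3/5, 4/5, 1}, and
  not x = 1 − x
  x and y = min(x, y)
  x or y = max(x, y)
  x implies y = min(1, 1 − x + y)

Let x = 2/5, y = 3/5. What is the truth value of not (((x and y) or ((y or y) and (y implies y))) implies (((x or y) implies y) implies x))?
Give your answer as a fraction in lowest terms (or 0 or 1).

1/5

x and y = 2/5 and 3/5 = 2/5
y or y = 3/5 or 3/5 = 3/5
y implies y = 3/5 implies 3/5 = 1
(y or y) and (y implies y) = 3/5 and 1 = 3/5
(x and y) or ((y or y) and (y implies y)) = 2/5 or 3/5 = 3/5
x or y = 2/5 or 3/5 = 3/5
(x or y) implies y = 3/5 implies 3/5 = 1
((x or y) implies y) implies x = 1 implies 2/5 = 2/5
((x and y) or ((y or y) and (y implies y))) implies (((x or y) implies y) implies x) = 3/5 implies 2/5 = 4/5
not (((x and y) or ((y or y) and (y implies y))) implies (((x or y) implies y) implies x)) = not 4/5 = 1/5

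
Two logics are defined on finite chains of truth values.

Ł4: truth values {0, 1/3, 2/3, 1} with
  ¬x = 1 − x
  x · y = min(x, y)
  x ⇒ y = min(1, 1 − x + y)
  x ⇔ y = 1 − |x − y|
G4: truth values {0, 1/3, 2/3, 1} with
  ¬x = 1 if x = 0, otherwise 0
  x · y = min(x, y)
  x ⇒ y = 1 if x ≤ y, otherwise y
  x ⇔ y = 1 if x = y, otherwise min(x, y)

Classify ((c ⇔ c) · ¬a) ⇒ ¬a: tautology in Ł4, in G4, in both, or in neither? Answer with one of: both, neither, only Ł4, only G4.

both

In Ł4: every assignment gives 1 — tautology.
In G4: every assignment gives 1 — tautology.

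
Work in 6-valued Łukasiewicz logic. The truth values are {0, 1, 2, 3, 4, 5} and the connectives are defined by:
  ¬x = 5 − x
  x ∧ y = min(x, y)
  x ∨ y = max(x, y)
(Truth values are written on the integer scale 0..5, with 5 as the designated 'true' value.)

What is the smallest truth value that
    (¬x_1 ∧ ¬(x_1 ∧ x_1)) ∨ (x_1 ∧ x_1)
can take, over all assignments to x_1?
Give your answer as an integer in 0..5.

Take x_1 = 2:
¬x_1 = ¬2 = 3
x_1 ∧ x_1 = 2 ∧ 2 = 2
¬(x_1 ∧ x_1) = ¬2 = 3
¬x_1 ∧ ¬(x_1 ∧ x_1) = 3 ∧ 3 = 3
x_1 ∧ x_1 = 2 ∧ 2 = 2
(¬x_1 ∧ ¬(x_1 ∧ x_1)) ∨ (x_1 ∧ x_1) = 3 ∨ 2 = 3
No assignment yields a value below 3, so this is the minimum.

3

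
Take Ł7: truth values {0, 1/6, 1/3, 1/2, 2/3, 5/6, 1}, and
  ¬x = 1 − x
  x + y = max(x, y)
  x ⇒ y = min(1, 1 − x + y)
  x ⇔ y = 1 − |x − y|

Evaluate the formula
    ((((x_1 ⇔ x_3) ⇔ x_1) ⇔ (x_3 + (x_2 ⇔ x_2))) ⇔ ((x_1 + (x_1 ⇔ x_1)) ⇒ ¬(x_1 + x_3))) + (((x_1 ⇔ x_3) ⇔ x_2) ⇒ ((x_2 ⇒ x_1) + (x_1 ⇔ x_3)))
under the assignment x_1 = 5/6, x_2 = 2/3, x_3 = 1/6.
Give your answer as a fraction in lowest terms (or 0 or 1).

1

x_1 ⇔ x_3 = 5/6 ⇔ 1/6 = 1/3
(x_1 ⇔ x_3) ⇔ x_1 = 1/3 ⇔ 5/6 = 1/2
x_2 ⇔ x_2 = 2/3 ⇔ 2/3 = 1
x_3 + (x_2 ⇔ x_2) = 1/6 + 1 = 1
((x_1 ⇔ x_3) ⇔ x_1) ⇔ (x_3 + (x_2 ⇔ x_2)) = 1/2 ⇔ 1 = 1/2
x_1 ⇔ x_1 = 5/6 ⇔ 5/6 = 1
x_1 + (x_1 ⇔ x_1) = 5/6 + 1 = 1
x_1 + x_3 = 5/6 + 1/6 = 5/6
¬(x_1 + x_3) = ¬5/6 = 1/6
(x_1 + (x_1 ⇔ x_1)) ⇒ ¬(x_1 + x_3) = 1 ⇒ 1/6 = 1/6
(((x_1 ⇔ x_3) ⇔ x_1) ⇔ (x_3 + (x_2 ⇔ x_2))) ⇔ ((x_1 + (x_1 ⇔ x_1)) ⇒ ¬(x_1 + x_3)) = 1/2 ⇔ 1/6 = 2/3
x_1 ⇔ x_3 = 5/6 ⇔ 1/6 = 1/3
(x_1 ⇔ x_3) ⇔ x_2 = 1/3 ⇔ 2/3 = 2/3
x_2 ⇒ x_1 = 2/3 ⇒ 5/6 = 1
x_1 ⇔ x_3 = 5/6 ⇔ 1/6 = 1/3
(x_2 ⇒ x_1) + (x_1 ⇔ x_3) = 1 + 1/3 = 1
((x_1 ⇔ x_3) ⇔ x_2) ⇒ ((x_2 ⇒ x_1) + (x_1 ⇔ x_3)) = 2/3 ⇒ 1 = 1
((((x_1 ⇔ x_3) ⇔ x_1) ⇔ (x_3 + (x_2 ⇔ x_2))) ⇔ ((x_1 + (x_1 ⇔ x_1)) ⇒ ¬(x_1 + x_3))) + (((x_1 ⇔ x_3) ⇔ x_2) ⇒ ((x_2 ⇒ x_1) + (x_1 ⇔ x_3))) = 2/3 + 1 = 1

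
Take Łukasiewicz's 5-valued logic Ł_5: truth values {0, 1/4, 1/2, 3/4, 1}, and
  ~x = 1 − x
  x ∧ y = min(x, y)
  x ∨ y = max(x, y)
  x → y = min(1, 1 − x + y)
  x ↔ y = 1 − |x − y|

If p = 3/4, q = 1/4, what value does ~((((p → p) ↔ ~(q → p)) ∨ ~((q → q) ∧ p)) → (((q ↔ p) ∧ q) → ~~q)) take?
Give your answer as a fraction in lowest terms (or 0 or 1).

p → p = 3/4 → 3/4 = 1
q → p = 1/4 → 3/4 = 1
~(q → p) = ~1 = 0
(p → p) ↔ ~(q → p) = 1 ↔ 0 = 0
q → q = 1/4 → 1/4 = 1
(q → q) ∧ p = 1 ∧ 3/4 = 3/4
~((q → q) ∧ p) = ~3/4 = 1/4
((p → p) ↔ ~(q → p)) ∨ ~((q → q) ∧ p) = 0 ∨ 1/4 = 1/4
q ↔ p = 1/4 ↔ 3/4 = 1/2
(q ↔ p) ∧ q = 1/2 ∧ 1/4 = 1/4
~q = ~1/4 = 3/4
~~q = ~3/4 = 1/4
((q ↔ p) ∧ q) → ~~q = 1/4 → 1/4 = 1
(((p → p) ↔ ~(q → p)) ∨ ~((q → q) ∧ p)) → (((q ↔ p) ∧ q) → ~~q) = 1/4 → 1 = 1
~((((p → p) ↔ ~(q → p)) ∨ ~((q → q) ∧ p)) → (((q ↔ p) ∧ q) → ~~q)) = ~1 = 0

0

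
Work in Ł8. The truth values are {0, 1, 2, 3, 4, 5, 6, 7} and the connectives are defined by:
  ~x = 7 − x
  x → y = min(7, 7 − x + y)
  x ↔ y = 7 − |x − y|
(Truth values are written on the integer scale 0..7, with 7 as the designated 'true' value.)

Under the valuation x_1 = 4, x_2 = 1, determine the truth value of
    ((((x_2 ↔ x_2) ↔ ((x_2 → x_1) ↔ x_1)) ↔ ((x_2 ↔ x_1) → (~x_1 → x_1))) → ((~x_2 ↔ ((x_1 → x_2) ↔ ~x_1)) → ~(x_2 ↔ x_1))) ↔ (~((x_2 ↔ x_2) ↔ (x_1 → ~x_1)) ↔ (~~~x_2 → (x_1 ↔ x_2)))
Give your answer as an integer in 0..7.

x_2 ↔ x_2 = 1 ↔ 1 = 7
x_2 → x_1 = 1 → 4 = 7
(x_2 → x_1) ↔ x_1 = 7 ↔ 4 = 4
(x_2 ↔ x_2) ↔ ((x_2 → x_1) ↔ x_1) = 7 ↔ 4 = 4
x_2 ↔ x_1 = 1 ↔ 4 = 4
~x_1 = ~4 = 3
~x_1 → x_1 = 3 → 4 = 7
(x_2 ↔ x_1) → (~x_1 → x_1) = 4 → 7 = 7
((x_2 ↔ x_2) ↔ ((x_2 → x_1) ↔ x_1)) ↔ ((x_2 ↔ x_1) → (~x_1 → x_1)) = 4 ↔ 7 = 4
~x_2 = ~1 = 6
x_1 → x_2 = 4 → 1 = 4
~x_1 = ~4 = 3
(x_1 → x_2) ↔ ~x_1 = 4 ↔ 3 = 6
~x_2 ↔ ((x_1 → x_2) ↔ ~x_1) = 6 ↔ 6 = 7
x_2 ↔ x_1 = 1 ↔ 4 = 4
~(x_2 ↔ x_1) = ~4 = 3
(~x_2 ↔ ((x_1 → x_2) ↔ ~x_1)) → ~(x_2 ↔ x_1) = 7 → 3 = 3
(((x_2 ↔ x_2) ↔ ((x_2 → x_1) ↔ x_1)) ↔ ((x_2 ↔ x_1) → (~x_1 → x_1))) → ((~x_2 ↔ ((x_1 → x_2) ↔ ~x_1)) → ~(x_2 ↔ x_1)) = 4 → 3 = 6
x_2 ↔ x_2 = 1 ↔ 1 = 7
~x_1 = ~4 = 3
x_1 → ~x_1 = 4 → 3 = 6
(x_2 ↔ x_2) ↔ (x_1 → ~x_1) = 7 ↔ 6 = 6
~((x_2 ↔ x_2) ↔ (x_1 → ~x_1)) = ~6 = 1
~x_2 = ~1 = 6
~~x_2 = ~6 = 1
~~~x_2 = ~1 = 6
x_1 ↔ x_2 = 4 ↔ 1 = 4
~~~x_2 → (x_1 ↔ x_2) = 6 → 4 = 5
~((x_2 ↔ x_2) ↔ (x_1 → ~x_1)) ↔ (~~~x_2 → (x_1 ↔ x_2)) = 1 ↔ 5 = 3
((((x_2 ↔ x_2) ↔ ((x_2 → x_1) ↔ x_1)) ↔ ((x_2 ↔ x_1) → (~x_1 → x_1))) → ((~x_2 ↔ ((x_1 → x_2) ↔ ~x_1)) → ~(x_2 ↔ x_1))) ↔ (~((x_2 ↔ x_2) ↔ (x_1 → ~x_1)) ↔ (~~~x_2 → (x_1 ↔ x_2))) = 6 ↔ 3 = 4

4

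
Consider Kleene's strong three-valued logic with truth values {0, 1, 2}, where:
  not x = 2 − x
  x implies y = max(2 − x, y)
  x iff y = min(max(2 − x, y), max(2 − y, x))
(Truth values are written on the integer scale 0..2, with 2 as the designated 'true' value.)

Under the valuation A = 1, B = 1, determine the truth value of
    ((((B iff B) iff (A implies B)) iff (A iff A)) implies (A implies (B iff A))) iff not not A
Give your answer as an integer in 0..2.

1

B iff B = 1 iff 1 = 1
A implies B = 1 implies 1 = 1
(B iff B) iff (A implies B) = 1 iff 1 = 1
A iff A = 1 iff 1 = 1
((B iff B) iff (A implies B)) iff (A iff A) = 1 iff 1 = 1
B iff A = 1 iff 1 = 1
A implies (B iff A) = 1 implies 1 = 1
(((B iff B) iff (A implies B)) iff (A iff A)) implies (A implies (B iff A)) = 1 implies 1 = 1
not A = not 1 = 1
not not A = not 1 = 1
((((B iff B) iff (A implies B)) iff (A iff A)) implies (A implies (B iff A))) iff not not A = 1 iff 1 = 1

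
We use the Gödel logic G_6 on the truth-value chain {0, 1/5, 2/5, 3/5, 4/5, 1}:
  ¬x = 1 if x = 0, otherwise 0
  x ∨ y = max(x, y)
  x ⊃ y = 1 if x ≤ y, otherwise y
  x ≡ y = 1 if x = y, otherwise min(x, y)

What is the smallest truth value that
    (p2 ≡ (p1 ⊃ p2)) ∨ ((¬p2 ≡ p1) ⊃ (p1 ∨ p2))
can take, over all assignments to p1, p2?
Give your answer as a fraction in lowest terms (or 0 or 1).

1/5

Take p1 = 0, p2 = 1/5:
p1 ⊃ p2 = 0 ⊃ 1/5 = 1
p2 ≡ (p1 ⊃ p2) = 1/5 ≡ 1 = 1/5
¬p2 = ¬1/5 = 0
¬p2 ≡ p1 = 0 ≡ 0 = 1
p1 ∨ p2 = 0 ∨ 1/5 = 1/5
(¬p2 ≡ p1) ⊃ (p1 ∨ p2) = 1 ⊃ 1/5 = 1/5
(p2 ≡ (p1 ⊃ p2)) ∨ ((¬p2 ≡ p1) ⊃ (p1 ∨ p2)) = 1/5 ∨ 1/5 = 1/5
No assignment yields a value below 1/5, so this is the minimum.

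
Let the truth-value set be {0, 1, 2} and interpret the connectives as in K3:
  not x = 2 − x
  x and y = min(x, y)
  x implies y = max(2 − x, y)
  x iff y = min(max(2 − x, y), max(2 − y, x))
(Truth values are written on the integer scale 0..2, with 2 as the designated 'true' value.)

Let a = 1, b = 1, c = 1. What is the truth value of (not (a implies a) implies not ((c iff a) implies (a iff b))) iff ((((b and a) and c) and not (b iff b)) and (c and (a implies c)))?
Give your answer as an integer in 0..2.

1

a implies a = 1 implies 1 = 1
not (a implies a) = not 1 = 1
c iff a = 1 iff 1 = 1
a iff b = 1 iff 1 = 1
(c iff a) implies (a iff b) = 1 implies 1 = 1
not ((c iff a) implies (a iff b)) = not 1 = 1
not (a implies a) implies not ((c iff a) implies (a iff b)) = 1 implies 1 = 1
b and a = 1 and 1 = 1
(b and a) and c = 1 and 1 = 1
b iff b = 1 iff 1 = 1
not (b iff b) = not 1 = 1
((b and a) and c) and not (b iff b) = 1 and 1 = 1
a implies c = 1 implies 1 = 1
c and (a implies c) = 1 and 1 = 1
(((b and a) and c) and not (b iff b)) and (c and (a implies c)) = 1 and 1 = 1
(not (a implies a) implies not ((c iff a) implies (a iff b))) iff ((((b and a) and c) and not (b iff b)) and (c and (a implies c))) = 1 iff 1 = 1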